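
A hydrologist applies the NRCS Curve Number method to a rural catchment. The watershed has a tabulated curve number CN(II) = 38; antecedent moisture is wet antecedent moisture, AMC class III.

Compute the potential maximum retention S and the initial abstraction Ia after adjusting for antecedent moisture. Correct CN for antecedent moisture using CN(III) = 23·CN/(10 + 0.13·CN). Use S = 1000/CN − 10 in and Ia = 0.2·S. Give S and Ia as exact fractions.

Adjust CN=38 to AMC III: 23·38/(10 + 0.13·38) → 874 ÷ (747/50) = 43700/747 ≈ 58.501
S = 1000/(43700/747) − 10 = 3100/437 in ≈ 7.094 in
Initial abstraction Ia = S/5 = (3100/437)/5 = 620/437 ≈ 1.419 in

S = 3100/437 in ≈ 7.094 in; Ia = 620/437 in ≈ 1.419 in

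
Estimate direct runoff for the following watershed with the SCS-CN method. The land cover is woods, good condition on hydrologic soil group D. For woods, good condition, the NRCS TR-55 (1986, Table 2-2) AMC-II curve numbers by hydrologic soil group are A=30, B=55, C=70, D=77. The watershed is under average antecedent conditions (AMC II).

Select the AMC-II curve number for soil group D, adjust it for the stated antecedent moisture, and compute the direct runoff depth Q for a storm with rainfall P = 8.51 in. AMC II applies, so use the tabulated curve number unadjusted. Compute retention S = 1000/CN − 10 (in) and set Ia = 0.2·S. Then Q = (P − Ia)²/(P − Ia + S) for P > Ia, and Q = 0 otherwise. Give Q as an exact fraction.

Q = 161395623/28097300 in ≈ 5.744 in

NRCS table: woods, good condition, soil group D → CN(II) = 77
Average conditions: CN = 77 (no AMC adjustment).
Max retention: S = 1000/77 − 10 = 230/77 in (≈ 2.987 in)
Initial abstraction Ia = S/5 = (230/77)/5 = 46/77 ≈ 0.597 in
P − Ia = 8.510 − 0.597 = 60927/7700 ≈ 7.913 in (> 0, runoff occurs)
Q = (60927/7700)²/((60927/7700) + 230/77) = (3712099329/59290000)/(83927/7700) = 161395623/28097300 in ≈ 5.744 in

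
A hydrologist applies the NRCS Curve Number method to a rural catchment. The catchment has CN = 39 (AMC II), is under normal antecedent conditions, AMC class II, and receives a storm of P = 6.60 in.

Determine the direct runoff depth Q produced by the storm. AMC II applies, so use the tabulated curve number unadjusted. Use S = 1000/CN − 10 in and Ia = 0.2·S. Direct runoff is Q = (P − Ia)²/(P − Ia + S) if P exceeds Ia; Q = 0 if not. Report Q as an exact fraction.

CN(II) = 39; AMC II needs no correction.
S = 1000/39 − 10 = 610/39 in ≈ 15.641 in
Initial abstraction Ia = S/5 = (610/39)/5 = 122/39 ≈ 3.128 in
P − Ia = 6.600 − 3.128 = 677/195 ≈ 3.472 in (> 0, runoff occurs)
Q = (677/195)²/((677/195) + 610/39) = (458329/38025)/(3727/195) = 458329/726765 in ≈ 0.631 in

Q = 458329/726765 in ≈ 0.631 in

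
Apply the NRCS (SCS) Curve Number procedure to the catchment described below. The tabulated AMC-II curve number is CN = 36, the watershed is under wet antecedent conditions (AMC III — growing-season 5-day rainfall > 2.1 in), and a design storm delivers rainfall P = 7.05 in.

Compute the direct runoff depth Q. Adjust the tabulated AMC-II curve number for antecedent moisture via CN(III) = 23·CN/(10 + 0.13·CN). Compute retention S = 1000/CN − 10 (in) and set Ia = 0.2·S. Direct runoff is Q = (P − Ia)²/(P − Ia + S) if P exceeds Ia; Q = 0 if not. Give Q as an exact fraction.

CN(III) from CN(II)=36: (23·36)/(10 + 0.13·36) = 20700/367 ≈ 56.403
Max retention: S = 1000/(20700/367) − 10 = 1600/207 in (≈ 7.729 in)
Ia = 0.2S: 0.2·7.729 = 1.546 in (exactly 320/207)
Since P=7.050 > Ia=1.546: effective rainfall P−Ia = 22787/4140 in
Q = (22787/4140)²/((22787/4140) + 1600/207) = (519247369/17139600)/(54787/4140) = 519247369/226818180 in ≈ 2.289 in

Q = 519247369/226818180 in ≈ 2.289 in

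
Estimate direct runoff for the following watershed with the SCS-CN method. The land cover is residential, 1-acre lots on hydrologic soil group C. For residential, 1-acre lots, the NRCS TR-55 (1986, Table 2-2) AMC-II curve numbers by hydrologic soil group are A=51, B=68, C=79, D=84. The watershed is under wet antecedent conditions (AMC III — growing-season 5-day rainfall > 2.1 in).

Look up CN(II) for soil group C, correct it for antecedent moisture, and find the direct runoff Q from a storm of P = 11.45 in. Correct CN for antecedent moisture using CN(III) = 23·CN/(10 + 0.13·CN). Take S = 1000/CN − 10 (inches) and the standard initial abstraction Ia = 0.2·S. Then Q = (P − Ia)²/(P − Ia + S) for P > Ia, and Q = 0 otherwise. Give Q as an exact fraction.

NRCS table: residential, 1-acre lots, soil group C → CN(II) = 79
Wet (AMC III): CN(III) = 23·79/(10 + 0.13·79) = 1817/(2027/100) = 181700/2027 ≈ 89.640
S = 1000/(181700/2027) − 10 = 2100/1817 in ≈ 1.156 in
Initial abstraction Ia = S/5 = (2100/1817)/5 = 420/1817 ≈ 0.231 in
Since P=11.450 > Ia=0.231: effective rainfall P−Ia = 407693/36340 in
Q: (407693/36340)² ÷ (449693/36340) = 166213582249/16341843620 in (≈ 10.171 in)

Q = 166213582249/16341843620 in ≈ 10.171 in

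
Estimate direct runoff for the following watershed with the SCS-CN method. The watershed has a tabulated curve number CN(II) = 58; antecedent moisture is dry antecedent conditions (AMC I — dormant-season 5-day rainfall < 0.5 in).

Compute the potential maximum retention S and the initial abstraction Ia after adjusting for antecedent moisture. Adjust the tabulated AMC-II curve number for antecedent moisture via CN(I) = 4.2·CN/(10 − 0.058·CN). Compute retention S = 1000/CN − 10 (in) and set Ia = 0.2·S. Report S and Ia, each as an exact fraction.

S = 500/29 in ≈ 17.241 in; Ia = 100/29 in ≈ 3.448 in

Adjust CN=58 to AMC I: 4.2·58/(10 − 0.058·58) → (1218/5) ÷ (1659/250) = 2900/79 ≈ 36.709
Max retention: S = 1000/(2900/79) − 10 = 500/29 in (≈ 17.241 in)
Ia = 0.2·(500/29) = 100/29 in ≈ 3.448 in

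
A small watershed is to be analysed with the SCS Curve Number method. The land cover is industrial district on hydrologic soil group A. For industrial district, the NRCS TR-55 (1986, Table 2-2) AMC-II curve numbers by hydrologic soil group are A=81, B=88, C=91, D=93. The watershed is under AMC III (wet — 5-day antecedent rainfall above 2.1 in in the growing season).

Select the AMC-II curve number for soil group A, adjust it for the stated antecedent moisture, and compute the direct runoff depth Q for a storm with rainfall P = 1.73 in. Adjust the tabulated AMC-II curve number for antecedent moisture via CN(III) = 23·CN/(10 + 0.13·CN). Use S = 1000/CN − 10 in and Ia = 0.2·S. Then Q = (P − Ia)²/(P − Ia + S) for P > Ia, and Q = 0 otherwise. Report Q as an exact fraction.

Q = 80825921401/88361903700 in ≈ 0.915 in

NRCS table: industrial district, soil group A → CN(II) = 81
Adjust CN=81 to AMC III: 23·81/(10 + 0.13·81) → 1863 ÷ (2053/100) = 186300/2053 ≈ 90.745
Retention S: 1000/CN − 10 with CN=90.745 → S = 1900/1863 ≈ 1.020 in
Ia = 0.2S: 0.2·1.020 = 0.204 in (exactly 380/1863)
Excess rainfall: 1.730 − 0.204 = 1.526 in; P > Ia so Q > 0
Q: (284299/186300)² ÷ (474299/186300) = 80825921401/88361903700 in (≈ 0.915 in)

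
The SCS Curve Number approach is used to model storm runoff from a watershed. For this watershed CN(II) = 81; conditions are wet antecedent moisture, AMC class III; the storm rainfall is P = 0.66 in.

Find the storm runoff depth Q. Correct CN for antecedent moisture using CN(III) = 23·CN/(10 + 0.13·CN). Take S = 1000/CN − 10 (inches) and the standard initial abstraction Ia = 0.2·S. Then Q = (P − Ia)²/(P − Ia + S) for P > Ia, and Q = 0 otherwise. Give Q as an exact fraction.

Wet (AMC III): CN(III) = 23·81/(10 + 0.13·81) = 1863/(2053/100) = 186300/2053 ≈ 90.745
Retention S: 1000/CN − 10 with CN=90.745 → S = 1900/1863 ≈ 1.020 in
Ia = 0.2·(1900/1863) = 380/1863 in ≈ 0.204 in
Since P=0.660 > Ia=0.204: effective rainfall P−Ia = 42479/93150 in
Q = (42479/93150)²/((42479/93150) + 1900/1863) = (1804465441/8676922500)/(137479/93150) = 1804465441/12806168850 in ≈ 0.141 in

Q = 1804465441/12806168850 in ≈ 0.141 in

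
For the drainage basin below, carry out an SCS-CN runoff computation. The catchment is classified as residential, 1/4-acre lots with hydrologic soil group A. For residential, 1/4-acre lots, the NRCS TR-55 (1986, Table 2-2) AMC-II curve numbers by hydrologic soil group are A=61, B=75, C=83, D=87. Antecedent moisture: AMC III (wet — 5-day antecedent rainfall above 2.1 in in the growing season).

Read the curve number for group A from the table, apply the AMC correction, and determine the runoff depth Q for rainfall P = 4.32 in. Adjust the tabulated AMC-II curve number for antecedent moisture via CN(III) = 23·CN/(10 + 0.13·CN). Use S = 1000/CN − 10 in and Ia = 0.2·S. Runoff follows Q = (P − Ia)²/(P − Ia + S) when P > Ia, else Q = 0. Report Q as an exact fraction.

NRCS table: residential, 1/4-acre lots, soil group A → CN(II) = 61
Wet (AMC III): CN(III) = 23·61/(10 + 0.13·61) = 1403/(1793/100) = 140300/1793 ≈ 78.249
S = 1000/(140300/1793) − 10 = 3900/1403 in ≈ 2.780 in
Ia = 0.2S: 0.2·2.780 = 0.556 in (exactly 780/1403)
P − Ia = 4.320 − 0.556 = 132024/35075 ≈ 3.764 in (> 0, runoff occurs)
Runoff Q = (P−Ia)²/(P−Ia+S) = (3.764)²/(3.764+2.780) = 1452528048/670879525 ≈ 2.165 in

Q = 1452528048/670879525 in ≈ 2.165 in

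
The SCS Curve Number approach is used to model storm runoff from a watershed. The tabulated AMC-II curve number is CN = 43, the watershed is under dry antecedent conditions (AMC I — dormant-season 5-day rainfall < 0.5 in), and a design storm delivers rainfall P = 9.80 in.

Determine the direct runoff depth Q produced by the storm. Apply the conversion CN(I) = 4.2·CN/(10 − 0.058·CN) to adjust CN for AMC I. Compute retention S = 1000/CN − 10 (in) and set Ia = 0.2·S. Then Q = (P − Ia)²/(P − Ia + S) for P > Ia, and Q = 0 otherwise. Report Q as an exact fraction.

Dry (AMC I): CN(I) = 4.2·43/(10 − 0.058·43) = (903/5)/(3753/500) = 30100/1251 ≈ 24.061
S = 1000/(30100/1251) − 10 = 9500/301 in ≈ 31.561 in
Initial abstraction Ia = S/5 = (9500/301)/5 = 1900/301 ≈ 6.312 in
P − Ia = 9.800 − 6.312 = 5249/1505 ≈ 3.488 in (> 0, runoff occurs)
Q: (5249/1505)² ÷ (52749/1505) = 27552001/79387245 in (≈ 0.347 in)

Q = 27552001/79387245 in ≈ 0.347 in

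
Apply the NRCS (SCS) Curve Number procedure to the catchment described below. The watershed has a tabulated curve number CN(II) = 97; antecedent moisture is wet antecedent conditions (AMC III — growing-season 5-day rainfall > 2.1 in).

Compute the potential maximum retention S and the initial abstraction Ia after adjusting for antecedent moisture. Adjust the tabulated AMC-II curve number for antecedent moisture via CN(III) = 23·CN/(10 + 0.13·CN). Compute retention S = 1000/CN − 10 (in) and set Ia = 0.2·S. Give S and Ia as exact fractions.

Adjust CN=97 to AMC III: 23·97/(10 + 0.13·97) → 2231 ÷ (2261/100) = 223100/2261 ≈ 98.673
Max retention: S = 1000/(223100/2261) − 10 = 300/2231 in (≈ 0.134 in)
Ia = 0.2S: 0.2·0.134 = 0.027 in (exactly 60/2231)

S = 300/2231 in ≈ 0.134 in; Ia = 60/2231 in ≈ 0.027 in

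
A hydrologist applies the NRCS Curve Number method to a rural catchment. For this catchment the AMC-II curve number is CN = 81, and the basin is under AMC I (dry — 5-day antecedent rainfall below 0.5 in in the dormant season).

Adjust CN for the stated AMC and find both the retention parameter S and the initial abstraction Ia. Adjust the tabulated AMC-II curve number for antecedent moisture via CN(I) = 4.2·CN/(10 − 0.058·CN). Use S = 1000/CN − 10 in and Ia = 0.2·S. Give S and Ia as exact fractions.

Dry (AMC I): CN(I) = 4.2·81/(10 − 0.058·81) = (1701/5)/(2651/500) = 170100/2651 ≈ 64.164
Max retention: S = 1000/(170100/2651) − 10 = 9500/1701 in (≈ 5.585 in)
Initial abstraction Ia = S/5 = (9500/1701)/5 = 1900/1701 ≈ 1.117 in

S = 9500/1701 in ≈ 5.585 in; Ia = 1900/1701 in ≈ 1.117 in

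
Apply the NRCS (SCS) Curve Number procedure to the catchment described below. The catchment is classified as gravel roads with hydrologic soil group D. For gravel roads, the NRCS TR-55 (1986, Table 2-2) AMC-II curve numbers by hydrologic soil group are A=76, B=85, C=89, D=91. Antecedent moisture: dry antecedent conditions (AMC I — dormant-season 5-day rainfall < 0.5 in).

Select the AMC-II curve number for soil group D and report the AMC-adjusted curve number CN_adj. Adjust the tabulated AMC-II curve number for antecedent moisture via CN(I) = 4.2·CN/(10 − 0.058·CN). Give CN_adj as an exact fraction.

NRCS table: gravel roads, soil group D → CN(II) = 91
CN(I) from CN(II)=91: (4.2·91)/(10 − 0.058·91) = 63700/787 ≈ 80.940

CN_adj = 63700/787 ≈ 80.940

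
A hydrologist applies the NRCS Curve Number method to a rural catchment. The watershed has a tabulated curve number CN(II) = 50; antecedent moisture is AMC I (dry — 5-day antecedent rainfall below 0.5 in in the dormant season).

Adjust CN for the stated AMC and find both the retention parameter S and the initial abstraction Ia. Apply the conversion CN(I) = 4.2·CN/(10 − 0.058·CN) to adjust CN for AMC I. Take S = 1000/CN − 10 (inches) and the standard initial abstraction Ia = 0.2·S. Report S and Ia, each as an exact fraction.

Dry (AMC I): CN(I) = 4.2·50/(10 − 0.058·50) = 210/(71/10) = 2100/71 ≈ 29.577
Max retention: S = 1000/(2100/71) − 10 = 500/21 in (≈ 23.810 in)
Initial abstraction Ia = S/5 = (500/21)/5 = 100/21 ≈ 4.762 in

S = 500/21 in ≈ 23.810 in; Ia = 100/21 in ≈ 4.762 in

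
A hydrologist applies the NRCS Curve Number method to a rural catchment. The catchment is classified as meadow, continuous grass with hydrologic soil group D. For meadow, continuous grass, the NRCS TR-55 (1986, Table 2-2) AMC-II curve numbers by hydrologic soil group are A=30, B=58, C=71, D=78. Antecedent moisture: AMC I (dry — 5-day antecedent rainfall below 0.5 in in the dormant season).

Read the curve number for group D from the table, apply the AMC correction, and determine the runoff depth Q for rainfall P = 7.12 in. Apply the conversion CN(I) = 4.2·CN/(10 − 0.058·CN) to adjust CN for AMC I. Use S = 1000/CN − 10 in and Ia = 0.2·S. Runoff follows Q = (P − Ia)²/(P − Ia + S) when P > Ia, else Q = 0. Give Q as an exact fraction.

NRCS table: meadow, continuous grass, soil group D → CN(II) = 78
CN(I) from CN(II)=78: (4.2·78)/(10 − 0.058·78) = 81900/1369 ≈ 59.825
S = 1000/(81900/1369) − 10 = 5500/819 in ≈ 6.716 in
Initial abstraction Ia = S/5 = (5500/819)/5 = 1100/819 ≈ 1.343 in
P − Ia = 7.120 − 1.343 = 118282/20475 ≈ 5.777 in (> 0, runoff occurs)
Q: (118282/20475)² ÷ (255782/20475) = 6995315762/2618568225 in (≈ 2.671 in)

Q = 6995315762/2618568225 in ≈ 2.671 in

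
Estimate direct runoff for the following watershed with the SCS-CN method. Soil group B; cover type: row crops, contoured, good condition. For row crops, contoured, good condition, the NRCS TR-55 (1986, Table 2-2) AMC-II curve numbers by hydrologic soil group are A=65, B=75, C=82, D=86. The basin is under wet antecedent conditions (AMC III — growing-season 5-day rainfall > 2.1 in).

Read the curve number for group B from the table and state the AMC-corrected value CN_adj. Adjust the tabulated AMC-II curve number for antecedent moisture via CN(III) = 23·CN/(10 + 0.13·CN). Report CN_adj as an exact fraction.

CN_adj = 6900/79 ≈ 87.342

NRCS table: row crops, contoured, good condition, soil group B → CN(II) = 75
Adjust CN=75 to AMC III: 23·75/(10 + 0.13·75) → 1725 ÷ (79/4) = 6900/79 ≈ 87.342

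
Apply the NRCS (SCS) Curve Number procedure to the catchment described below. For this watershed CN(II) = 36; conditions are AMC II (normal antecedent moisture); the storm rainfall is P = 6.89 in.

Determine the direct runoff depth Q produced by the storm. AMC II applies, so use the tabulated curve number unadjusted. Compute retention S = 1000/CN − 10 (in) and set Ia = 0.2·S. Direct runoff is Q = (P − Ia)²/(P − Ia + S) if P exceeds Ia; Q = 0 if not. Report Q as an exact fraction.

AMC II — tabulated CN = 36 applies directly.
Retention S: 1000/CN − 10 with CN=36.000 → S = 160/9 ≈ 17.778 in
Initial abstraction Ia = S/5 = (160/9)/5 = 32/9 ≈ 3.556 in
Excess rainfall: 6.890 − 3.556 = 3.334 in; P > Ia so Q > 0
Runoff Q = (P−Ia)²/(P−Ia+S) = (3.334)²/(3.334+17.778) = 9006001/17100900 ≈ 0.527 in

Q = 9006001/17100900 in ≈ 0.527 in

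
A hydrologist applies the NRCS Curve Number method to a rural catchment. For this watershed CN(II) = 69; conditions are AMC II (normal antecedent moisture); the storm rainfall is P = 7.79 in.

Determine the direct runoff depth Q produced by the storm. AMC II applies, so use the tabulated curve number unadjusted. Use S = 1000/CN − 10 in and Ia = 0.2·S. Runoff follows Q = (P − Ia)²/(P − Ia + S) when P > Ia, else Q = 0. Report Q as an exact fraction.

Q = 2261097601/542001900 in ≈ 4.172 in

CN(II) = 69; AMC II needs no correction.
Retention S: 1000/CN − 10 with CN=69.000 → S = 310/69 ≈ 4.493 in
Ia = 0.2·(310/69) = 62/69 in ≈ 0.899 in
Excess rainfall: 7.790 − 0.899 = 6.891 in; P > Ia so Q > 0
Q = (47551/6900)²/((47551/6900) + 310/69) = (2261097601/47610000)/(78551/6900) = 2261097601/542001900 in ≈ 4.172 in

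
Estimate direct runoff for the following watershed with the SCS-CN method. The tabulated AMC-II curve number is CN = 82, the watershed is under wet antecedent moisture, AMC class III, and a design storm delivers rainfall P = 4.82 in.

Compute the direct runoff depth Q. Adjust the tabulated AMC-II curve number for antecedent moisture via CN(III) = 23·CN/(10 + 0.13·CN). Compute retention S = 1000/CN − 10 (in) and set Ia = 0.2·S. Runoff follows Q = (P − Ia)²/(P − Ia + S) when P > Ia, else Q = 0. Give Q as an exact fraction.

Adjust CN=82 to AMC III: 23·82/(10 + 0.13·82) → 1886 ÷ (1033/50) = 94300/1033 ≈ 91.288
Retention S: 1000/CN − 10 with CN=91.288 → S = 900/943 ≈ 0.954 in
Ia = 0.2S: 0.2·0.954 = 0.191 in (exactly 180/943)
Excess rainfall: 4.820 − 0.191 = 4.629 in; P > Ia so Q > 0
Q: (218263/47150)² ÷ (263263/47150) = 47638737169/12412850450 in (≈ 3.838 in)

Q = 47638737169/12412850450 in ≈ 3.838 in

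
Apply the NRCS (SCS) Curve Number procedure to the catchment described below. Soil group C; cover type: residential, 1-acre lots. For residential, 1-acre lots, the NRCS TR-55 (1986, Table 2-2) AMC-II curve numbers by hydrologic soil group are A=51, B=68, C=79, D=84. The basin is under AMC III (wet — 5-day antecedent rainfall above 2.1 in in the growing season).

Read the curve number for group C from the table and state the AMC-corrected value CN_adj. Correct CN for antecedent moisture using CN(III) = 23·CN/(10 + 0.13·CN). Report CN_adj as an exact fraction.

CN_adj = 181700/2027 ≈ 89.640

NRCS table: residential, 1-acre lots, soil group C → CN(II) = 79
Adjust CN=79 to AMC III: 23·79/(10 + 0.13·79) → 1817 ÷ (2027/100) = 181700/2027 ≈ 89.640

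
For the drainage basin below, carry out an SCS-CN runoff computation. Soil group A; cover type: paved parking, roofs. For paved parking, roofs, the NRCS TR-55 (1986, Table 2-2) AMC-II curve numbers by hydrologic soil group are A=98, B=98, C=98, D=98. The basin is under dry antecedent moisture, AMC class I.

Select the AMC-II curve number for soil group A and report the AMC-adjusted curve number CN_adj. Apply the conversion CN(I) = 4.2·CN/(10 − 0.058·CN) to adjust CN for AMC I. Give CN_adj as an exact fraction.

NRCS table: paved parking, roofs, soil group A → CN(II) = 98
CN(I) from CN(II)=98: (4.2·98)/(10 − 0.058·98) = 102900/1079 ≈ 95.366

CN_adj = 102900/1079 ≈ 95.366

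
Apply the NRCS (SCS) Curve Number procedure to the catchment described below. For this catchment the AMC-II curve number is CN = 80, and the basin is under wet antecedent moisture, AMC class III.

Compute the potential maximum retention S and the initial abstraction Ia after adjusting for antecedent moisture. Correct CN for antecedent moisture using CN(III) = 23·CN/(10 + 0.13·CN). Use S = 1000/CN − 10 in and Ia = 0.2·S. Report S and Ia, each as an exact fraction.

Wet (AMC III): CN(III) = 23·80/(10 + 0.13·80) = 1840/(102/5) = 4600/51 ≈ 90.196
S = 1000/(4600/51) − 10 = 25/23 in ≈ 1.087 in
Ia = 0.2S: 0.2·1.087 = 0.217 in (exactly 5/23)

S = 25/23 in ≈ 1.087 in; Ia = 5/23 in ≈ 0.217 in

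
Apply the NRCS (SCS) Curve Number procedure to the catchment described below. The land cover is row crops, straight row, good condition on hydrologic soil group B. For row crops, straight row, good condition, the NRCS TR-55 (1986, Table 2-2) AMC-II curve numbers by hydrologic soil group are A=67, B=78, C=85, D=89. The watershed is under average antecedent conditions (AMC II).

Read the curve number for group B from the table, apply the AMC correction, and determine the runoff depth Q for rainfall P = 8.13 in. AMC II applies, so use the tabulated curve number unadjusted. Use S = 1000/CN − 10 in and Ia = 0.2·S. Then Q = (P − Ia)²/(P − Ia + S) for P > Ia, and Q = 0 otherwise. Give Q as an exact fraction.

Q = 870663049/157977300 in ≈ 5.511 in

NRCS table: row crops, straight row, good condition, soil group B → CN(II) = 78
AMC II — tabulated CN = 78 applies directly.
Max retention: S = 1000/78 − 10 = 110/39 in (≈ 2.821 in)
Initial abstraction Ia = S/5 = (110/39)/5 = 22/39 ≈ 0.564 in
Excess rainfall: 8.130 − 0.564 = 7.566 in; P > Ia so Q > 0
Q: (29507/3900)² ÷ (40507/3900) = 870663049/157977300 in (≈ 5.511 in)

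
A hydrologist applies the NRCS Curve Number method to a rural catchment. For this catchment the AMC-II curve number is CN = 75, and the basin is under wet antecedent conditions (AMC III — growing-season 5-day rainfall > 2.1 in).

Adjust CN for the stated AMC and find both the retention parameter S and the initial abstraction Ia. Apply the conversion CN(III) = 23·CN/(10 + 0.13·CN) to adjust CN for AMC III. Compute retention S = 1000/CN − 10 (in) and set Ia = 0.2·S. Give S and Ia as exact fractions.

CN(III) from CN(II)=75: (23·75)/(10 + 0.13·75) = 6900/79 ≈ 87.342
Max retention: S = 1000/(6900/79) − 10 = 100/69 in (≈ 1.449 in)
Ia = 0.2S: 0.2·1.449 = 0.290 in (exactly 20/69)

S = 100/69 in ≈ 1.449 in; Ia = 20/69 in ≈ 0.290 in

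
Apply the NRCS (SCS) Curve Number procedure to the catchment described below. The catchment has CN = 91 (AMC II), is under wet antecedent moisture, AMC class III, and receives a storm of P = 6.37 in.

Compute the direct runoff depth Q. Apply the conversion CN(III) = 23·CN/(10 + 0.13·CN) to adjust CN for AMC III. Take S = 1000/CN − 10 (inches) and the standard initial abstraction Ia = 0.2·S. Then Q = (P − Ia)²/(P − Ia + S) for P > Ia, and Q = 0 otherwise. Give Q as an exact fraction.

Adjust CN=91 to AMC III: 23·91/(10 + 0.13·91) → 2093 ÷ (2183/100) = 209300/2183 ≈ 95.877
Retention S: 1000/CN − 10 with CN=95.877 → S = 900/2093 ≈ 0.430 in
Initial abstraction Ia = S/5 = (900/2093)/5 = 180/2093 ≈ 0.086 in
Since P=6.370 > Ia=0.086: effective rainfall P−Ia = 1315241/209300 in
Runoff Q = (P−Ia)²/(P−Ia+S) = (6.284)²/(6.284+0.430) = 1729858888081/294116941300 ≈ 5.882 in

Q = 1729858888081/294116941300 in ≈ 5.882 in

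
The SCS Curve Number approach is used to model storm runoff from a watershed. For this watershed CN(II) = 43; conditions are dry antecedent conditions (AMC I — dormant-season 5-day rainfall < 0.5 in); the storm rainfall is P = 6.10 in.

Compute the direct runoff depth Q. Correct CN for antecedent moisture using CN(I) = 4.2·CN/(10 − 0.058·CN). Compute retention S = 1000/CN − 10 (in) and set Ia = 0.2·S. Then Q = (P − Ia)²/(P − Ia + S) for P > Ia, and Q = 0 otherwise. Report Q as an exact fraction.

Dry (AMC I): CN(I) = 4.2·43/(10 − 0.058·43) = (903/5)/(3753/500) = 30100/1251 ≈ 24.061
S = 1000/(30100/1251) − 10 = 9500/301 in ≈ 31.561 in
Ia = 0.2S: 0.2·31.561 = 6.312 in (exactly 1900/301)
P = 6.100 ≤ Ia = 6.312 in: entire storm abstracted, Q = 0.

Q = 0 in ≈ 0.000 in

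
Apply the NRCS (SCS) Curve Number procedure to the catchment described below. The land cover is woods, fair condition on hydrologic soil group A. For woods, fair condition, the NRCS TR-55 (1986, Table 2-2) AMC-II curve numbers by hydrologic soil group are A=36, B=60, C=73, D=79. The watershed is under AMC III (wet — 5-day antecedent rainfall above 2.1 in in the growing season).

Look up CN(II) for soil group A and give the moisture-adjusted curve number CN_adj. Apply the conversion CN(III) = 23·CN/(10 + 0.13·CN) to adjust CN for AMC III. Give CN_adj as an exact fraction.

CN_adj = 20700/367 ≈ 56.403

NRCS table: woods, fair condition, soil group A → CN(II) = 36
Wet (AMC III): CN(III) = 23·36/(10 + 0.13·36) = 828/(367/25) = 20700/367 ≈ 56.403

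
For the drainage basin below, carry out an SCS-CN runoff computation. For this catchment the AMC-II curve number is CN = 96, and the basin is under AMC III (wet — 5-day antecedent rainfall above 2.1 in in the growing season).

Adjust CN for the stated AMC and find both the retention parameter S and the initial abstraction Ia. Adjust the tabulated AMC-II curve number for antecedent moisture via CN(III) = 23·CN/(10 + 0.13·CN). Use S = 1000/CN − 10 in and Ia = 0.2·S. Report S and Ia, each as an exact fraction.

S = 25/138 in ≈ 0.181 in; Ia = 5/138 in ≈ 0.036 in

CN(III) from CN(II)=96: (23·96)/(10 + 0.13·96) = 27600/281 ≈ 98.221
S = 1000/(27600/281) − 10 = 25/138 in ≈ 0.181 in
Initial abstraction Ia = S/5 = (25/138)/5 = 5/138 ≈ 0.036 in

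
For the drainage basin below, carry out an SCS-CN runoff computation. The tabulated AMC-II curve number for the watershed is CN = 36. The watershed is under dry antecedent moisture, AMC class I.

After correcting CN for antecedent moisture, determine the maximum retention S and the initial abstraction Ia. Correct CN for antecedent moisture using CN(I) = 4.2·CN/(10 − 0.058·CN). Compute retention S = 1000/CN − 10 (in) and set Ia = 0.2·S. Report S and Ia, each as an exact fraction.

S = 8000/189 in ≈ 42.328 in; Ia = 1600/189 in ≈ 8.466 in

Adjust CN=36 to AMC I: 4.2·36/(10 − 0.058·36) → (756/5) ÷ (989/125) = 18900/989 ≈ 19.110
Max retention: S = 1000/(18900/989) − 10 = 8000/189 in (≈ 42.328 in)
Ia = 0.2·(8000/189) = 1600/189 in ≈ 8.466 in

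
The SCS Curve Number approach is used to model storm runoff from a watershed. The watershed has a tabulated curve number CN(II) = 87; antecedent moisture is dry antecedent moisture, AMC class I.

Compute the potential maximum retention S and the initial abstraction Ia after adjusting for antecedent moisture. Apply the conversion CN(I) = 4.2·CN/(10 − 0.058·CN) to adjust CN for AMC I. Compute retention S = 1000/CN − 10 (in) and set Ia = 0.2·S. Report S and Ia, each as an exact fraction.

Dry (AMC I): CN(I) = 4.2·87/(10 − 0.058·87) = (1827/5)/(2477/500) = 182700/2477 ≈ 73.759
Retention S: 1000/CN − 10 with CN=73.759 → S = 6500/1827 ≈ 3.558 in
Ia = 0.2S: 0.2·3.558 = 0.712 in (exactly 1300/1827)

S = 6500/1827 in ≈ 3.558 in; Ia = 1300/1827 in ≈ 0.712 in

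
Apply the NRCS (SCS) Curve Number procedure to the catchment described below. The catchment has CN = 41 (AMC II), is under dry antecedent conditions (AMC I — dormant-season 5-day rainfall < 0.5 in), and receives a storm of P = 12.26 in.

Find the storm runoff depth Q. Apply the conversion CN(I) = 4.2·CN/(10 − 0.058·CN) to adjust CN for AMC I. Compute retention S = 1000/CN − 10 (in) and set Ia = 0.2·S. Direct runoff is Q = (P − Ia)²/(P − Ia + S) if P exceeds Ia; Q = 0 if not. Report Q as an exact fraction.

Adjust CN=41 to AMC I: 4.2·41/(10 − 0.058·41) → (861/5) ÷ (3811/500) = 86100/3811 ≈ 22.592
Retention S: 1000/CN − 10 with CN=22.592 → S = 29500/861 ≈ 34.262 in
Initial abstraction Ia = S/5 = (29500/861)/5 = 5900/861 ≈ 6.852 in
Since P=12.260 > Ia=6.852: effective rainfall P−Ia = 232793/43050 in
Q = (232793/43050)²/((232793/43050) + 29500/861) = (54192580849/1853302500)/(1707793/43050) = 54192580849/73520488650 in ≈ 0.737 in

Q = 54192580849/73520488650 in ≈ 0.737 in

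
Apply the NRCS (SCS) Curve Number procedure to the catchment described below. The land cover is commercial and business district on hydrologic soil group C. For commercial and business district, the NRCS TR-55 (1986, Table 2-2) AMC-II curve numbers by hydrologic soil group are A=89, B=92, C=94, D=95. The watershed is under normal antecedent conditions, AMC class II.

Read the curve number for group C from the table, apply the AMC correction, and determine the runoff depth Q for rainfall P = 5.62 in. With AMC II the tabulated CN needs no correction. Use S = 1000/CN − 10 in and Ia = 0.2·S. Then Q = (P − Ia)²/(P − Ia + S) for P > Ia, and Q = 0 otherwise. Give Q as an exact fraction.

Q = 166590649/33856450 in ≈ 4.920 in

NRCS table: commercial and business district, soil group C → CN(II) = 94
Average conditions: CN = 94 (no AMC adjustment).
Max retention: S = 1000/94 − 10 = 30/47 in (≈ 0.638 in)
Ia = 0.2S: 0.2·0.638 = 0.128 in (exactly 6/47)
P − Ia = 5.620 − 0.128 = 12907/2350 ≈ 5.492 in (> 0, runoff occurs)
Runoff Q = (P−Ia)²/(P−Ia+S) = (5.492)²/(5.492+0.638) = 166590649/33856450 ≈ 4.920 in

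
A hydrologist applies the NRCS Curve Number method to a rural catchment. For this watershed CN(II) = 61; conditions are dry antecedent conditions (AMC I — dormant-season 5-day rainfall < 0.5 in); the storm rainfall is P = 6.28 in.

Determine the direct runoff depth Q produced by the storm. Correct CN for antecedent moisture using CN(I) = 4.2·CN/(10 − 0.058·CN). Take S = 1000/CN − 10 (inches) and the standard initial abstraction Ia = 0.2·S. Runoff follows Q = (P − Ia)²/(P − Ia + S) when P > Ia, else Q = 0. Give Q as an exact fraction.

Q = 1192942521/2103391325 in ≈ 0.567 in

CN(I) from CN(II)=61: (4.2·61)/(10 − 0.058·61) = 42700/1077 ≈ 39.647
Retention S: 1000/CN − 10 with CN=39.647 → S = 6500/427 ≈ 15.222 in
Initial abstraction Ia = S/5 = (6500/427)/5 = 1300/427 ≈ 3.044 in
Excess rainfall: 6.280 − 3.044 = 3.236 in; P > Ia so Q > 0
Q: (34539/10675)² ÷ (197039/10675) = 1192942521/2103391325 in (≈ 0.567 in)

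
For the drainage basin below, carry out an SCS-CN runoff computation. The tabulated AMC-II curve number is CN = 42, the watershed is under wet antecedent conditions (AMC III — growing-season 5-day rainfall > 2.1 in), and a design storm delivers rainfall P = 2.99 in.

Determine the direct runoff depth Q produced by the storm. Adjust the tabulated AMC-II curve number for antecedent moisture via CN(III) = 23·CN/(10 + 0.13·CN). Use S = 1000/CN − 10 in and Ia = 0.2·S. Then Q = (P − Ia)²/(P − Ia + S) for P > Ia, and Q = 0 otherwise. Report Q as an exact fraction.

Q = 7467897889/18180941100 in ≈ 0.411 in

CN(III) from CN(II)=42: (23·42)/(10 + 0.13·42) = 48300/773 ≈ 62.484
Max retention: S = 1000/(48300/773) − 10 = 2900/483 in (≈ 6.004 in)
Ia = 0.2S: 0.2·6.004 = 1.201 in (exactly 580/483)
Since P=2.990 > Ia=1.201: effective rainfall P−Ia = 86417/48300 in
Q: (86417/48300)² ÷ (376417/48300) = 7467897889/18180941100 in (≈ 0.411 in)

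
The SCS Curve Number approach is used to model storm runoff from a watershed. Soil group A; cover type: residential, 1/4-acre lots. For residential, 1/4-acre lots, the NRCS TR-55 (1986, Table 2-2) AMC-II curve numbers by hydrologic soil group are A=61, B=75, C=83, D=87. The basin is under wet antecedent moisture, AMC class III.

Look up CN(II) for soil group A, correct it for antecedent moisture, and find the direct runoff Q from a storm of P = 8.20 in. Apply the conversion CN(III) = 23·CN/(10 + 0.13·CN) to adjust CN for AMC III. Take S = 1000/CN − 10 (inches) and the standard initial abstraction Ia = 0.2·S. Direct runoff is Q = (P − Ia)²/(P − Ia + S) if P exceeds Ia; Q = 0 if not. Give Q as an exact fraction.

NRCS table: residential, 1/4-acre lots, soil group A → CN(II) = 61
Adjust CN=61 to AMC III: 23·61/(10 + 0.13·61) → 1403 ÷ (1793/100) = 140300/1793 ≈ 78.249
Retention S: 1000/CN − 10 with CN=78.249 → S = 3900/1403 ≈ 2.780 in
Initial abstraction Ia = S/5 = (3900/1403)/5 = 780/1403 ≈ 0.556 in
Excess rainfall: 8.200 − 0.556 = 7.644 in; P > Ia so Q > 0
Q = (53623/7015)²/((53623/7015) + 3900/1403) = (2875426129/49210225)/(73123/7015) = 2875426129/512957845 in ≈ 5.606 in

Q = 2875426129/512957845 in ≈ 5.606 in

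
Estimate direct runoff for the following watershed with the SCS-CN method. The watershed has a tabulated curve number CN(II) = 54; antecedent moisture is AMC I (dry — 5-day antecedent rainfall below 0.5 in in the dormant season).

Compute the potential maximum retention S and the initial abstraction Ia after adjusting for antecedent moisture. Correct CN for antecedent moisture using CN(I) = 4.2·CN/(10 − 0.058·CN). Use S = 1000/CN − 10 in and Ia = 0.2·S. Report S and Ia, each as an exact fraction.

S = 11500/567 in ≈ 20.282 in; Ia = 2300/567 in ≈ 4.056 in

CN(I) from CN(II)=54: (4.2·54)/(10 − 0.058·54) = 56700/1717 ≈ 33.023
S = 1000/(56700/1717) − 10 = 11500/567 in ≈ 20.282 in
Initial abstraction Ia = S/5 = (11500/567)/5 = 2300/567 ≈ 4.056 in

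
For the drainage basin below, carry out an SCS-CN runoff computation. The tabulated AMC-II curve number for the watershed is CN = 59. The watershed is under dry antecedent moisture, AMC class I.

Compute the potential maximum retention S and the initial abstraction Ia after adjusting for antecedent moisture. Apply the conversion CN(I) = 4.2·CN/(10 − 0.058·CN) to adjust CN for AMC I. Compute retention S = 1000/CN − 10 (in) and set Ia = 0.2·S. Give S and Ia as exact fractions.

S = 20500/1239 in ≈ 16.546 in; Ia = 4100/1239 in ≈ 3.309 in

Adjust CN=59 to AMC I: 4.2·59/(10 − 0.058·59) → (1239/5) ÷ (3289/500) = 123900/3289 ≈ 37.671
Retention S: 1000/CN − 10 with CN=37.671 → S = 20500/1239 ≈ 16.546 in
Ia = 0.2S: 0.2·16.546 = 3.309 in (exactly 4100/1239)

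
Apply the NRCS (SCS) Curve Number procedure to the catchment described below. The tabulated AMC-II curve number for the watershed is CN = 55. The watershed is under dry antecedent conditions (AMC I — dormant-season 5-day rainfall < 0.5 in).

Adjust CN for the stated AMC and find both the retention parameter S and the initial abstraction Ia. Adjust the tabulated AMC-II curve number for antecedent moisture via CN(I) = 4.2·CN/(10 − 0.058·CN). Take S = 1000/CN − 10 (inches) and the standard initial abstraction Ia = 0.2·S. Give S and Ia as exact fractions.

S = 1500/77 in ≈ 19.481 in; Ia = 300/77 in ≈ 3.896 in

CN(I) from CN(II)=55: (4.2·55)/(10 − 0.058·55) = 7700/227 ≈ 33.921
Retention S: 1000/CN − 10 with CN=33.921 → S = 1500/77 ≈ 19.481 in
Ia = 0.2S: 0.2·19.481 = 3.896 in (exactly 300/77)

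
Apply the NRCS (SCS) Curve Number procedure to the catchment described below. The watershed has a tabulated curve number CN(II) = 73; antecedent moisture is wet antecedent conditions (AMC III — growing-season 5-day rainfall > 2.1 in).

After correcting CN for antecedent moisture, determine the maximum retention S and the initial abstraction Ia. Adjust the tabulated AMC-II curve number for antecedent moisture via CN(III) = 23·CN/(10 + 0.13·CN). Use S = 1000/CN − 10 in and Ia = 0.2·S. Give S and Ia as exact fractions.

Adjust CN=73 to AMC III: 23·73/(10 + 0.13·73) → 1679 ÷ (1949/100) = 167900/1949 ≈ 86.147
S = 1000/(167900/1949) − 10 = 2700/1679 in ≈ 1.608 in
Initial abstraction Ia = S/5 = (2700/1679)/5 = 540/1679 ≈ 0.322 in

S = 2700/1679 in ≈ 1.608 in; Ia = 540/1679 in ≈ 0.322 in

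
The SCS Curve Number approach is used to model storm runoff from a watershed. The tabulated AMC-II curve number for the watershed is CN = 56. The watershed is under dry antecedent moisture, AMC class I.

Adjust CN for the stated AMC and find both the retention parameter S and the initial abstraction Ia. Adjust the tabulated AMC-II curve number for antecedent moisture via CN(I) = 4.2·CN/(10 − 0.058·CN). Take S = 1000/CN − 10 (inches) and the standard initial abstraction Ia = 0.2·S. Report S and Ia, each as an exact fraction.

Adjust CN=56 to AMC I: 4.2·56/(10 − 0.058·56) → (1176/5) ÷ (844/125) = 7350/211 ≈ 34.834
Max retention: S = 1000/(7350/211) − 10 = 2750/147 in (≈ 18.707 in)
Initial abstraction Ia = S/5 = (2750/147)/5 = 550/147 ≈ 3.741 in

S = 2750/147 in ≈ 18.707 in; Ia = 550/147 in ≈ 3.741 in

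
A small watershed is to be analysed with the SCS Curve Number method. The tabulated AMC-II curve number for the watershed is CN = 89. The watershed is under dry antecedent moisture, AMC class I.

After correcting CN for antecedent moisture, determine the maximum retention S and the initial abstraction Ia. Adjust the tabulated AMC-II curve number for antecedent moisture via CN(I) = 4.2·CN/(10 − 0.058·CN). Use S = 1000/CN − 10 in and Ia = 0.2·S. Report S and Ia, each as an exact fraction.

CN(I) from CN(II)=89: (4.2·89)/(10 − 0.058·89) = 186900/2419 ≈ 77.263
Retention S: 1000/CN − 10 with CN=77.263 → S = 5500/1869 ≈ 2.943 in
Ia = 0.2S: 0.2·2.943 = 0.589 in (exactly 1100/1869)

S = 5500/1869 in ≈ 2.943 in; Ia = 1100/1869 in ≈ 0.589 in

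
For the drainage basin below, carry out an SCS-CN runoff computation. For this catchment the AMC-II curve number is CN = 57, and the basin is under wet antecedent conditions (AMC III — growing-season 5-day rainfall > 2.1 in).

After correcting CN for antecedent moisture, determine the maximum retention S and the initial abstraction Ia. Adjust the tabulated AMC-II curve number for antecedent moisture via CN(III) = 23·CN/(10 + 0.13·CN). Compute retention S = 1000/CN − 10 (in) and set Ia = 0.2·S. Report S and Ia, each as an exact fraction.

S = 4300/1311 in ≈ 3.280 in; Ia = 860/1311 in ≈ 0.656 in

Wet (AMC III): CN(III) = 23·57/(10 + 0.13·57) = 1311/(1741/100) = 131100/1741 ≈ 75.302
Max retention: S = 1000/(131100/1741) − 10 = 4300/1311 in (≈ 3.280 in)
Ia = 0.2S: 0.2·3.280 = 0.656 in (exactly 860/1311)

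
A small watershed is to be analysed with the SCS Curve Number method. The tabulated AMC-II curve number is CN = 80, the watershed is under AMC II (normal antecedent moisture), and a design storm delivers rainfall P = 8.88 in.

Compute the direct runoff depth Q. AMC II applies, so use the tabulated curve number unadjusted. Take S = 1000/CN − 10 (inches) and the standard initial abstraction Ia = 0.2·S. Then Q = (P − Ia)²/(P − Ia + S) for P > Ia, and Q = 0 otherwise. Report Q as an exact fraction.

CN(II) = 80; AMC II needs no correction.
Retention S: 1000/CN − 10 with CN=80.000 → S = 5/2 ≈ 2.500 in
Ia = 0.2S: 0.2·2.500 = 0.500 in (exactly 1/2)
Since P=8.880 > Ia=0.500: effective rainfall P−Ia = 419/50 in
Q: (419/50)² ÷ (272/25) = 175561/27200 in (≈ 6.454 in)

Q = 175561/27200 in ≈ 6.454 in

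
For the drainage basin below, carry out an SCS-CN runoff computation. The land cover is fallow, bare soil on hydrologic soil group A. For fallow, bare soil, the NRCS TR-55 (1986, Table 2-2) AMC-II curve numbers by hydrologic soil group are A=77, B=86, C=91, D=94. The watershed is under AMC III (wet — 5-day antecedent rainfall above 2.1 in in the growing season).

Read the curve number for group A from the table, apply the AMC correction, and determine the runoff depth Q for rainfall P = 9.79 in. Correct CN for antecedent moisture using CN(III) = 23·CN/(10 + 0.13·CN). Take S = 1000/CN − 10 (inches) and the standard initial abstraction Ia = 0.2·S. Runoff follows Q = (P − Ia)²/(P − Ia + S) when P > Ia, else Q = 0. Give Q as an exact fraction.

Q = 5385064689/642049100 in ≈ 8.387 in

NRCS table: fallow, bare soil, soil group A → CN(II) = 77
Wet (AMC III): CN(III) = 23·77/(10 + 0.13·77) = 1771/(2001/100) = 7700/87 ≈ 88.506
S = 1000/(7700/87) − 10 = 100/77 in ≈ 1.299 in
Ia = 0.2S: 0.2·1.299 = 0.260 in (exactly 20/77)
Since P=9.790 > Ia=0.260: effective rainfall P−Ia = 73383/7700 in
Runoff Q = (P−Ia)²/(P−Ia+S) = (9.530)²/(9.530+1.299) = 5385064689/642049100 ≈ 8.387 in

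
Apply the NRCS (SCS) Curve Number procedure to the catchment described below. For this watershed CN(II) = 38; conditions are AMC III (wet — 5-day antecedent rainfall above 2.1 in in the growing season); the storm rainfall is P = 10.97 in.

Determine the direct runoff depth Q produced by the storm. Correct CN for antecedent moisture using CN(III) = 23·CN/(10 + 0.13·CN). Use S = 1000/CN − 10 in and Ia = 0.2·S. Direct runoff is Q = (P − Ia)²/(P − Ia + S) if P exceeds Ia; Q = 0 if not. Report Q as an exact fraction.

CN(III) from CN(II)=38: (23·38)/(10 + 0.13·38) = 43700/747 ≈ 58.501
S = 1000/(43700/747) − 10 = 3100/437 in ≈ 7.094 in
Ia = 0.2·(3100/437) = 620/437 in ≈ 1.419 in
Since P=10.970 > Ia=1.419: effective rainfall P−Ia = 417389/43700 in
Runoff Q = (P−Ia)²/(P−Ia+S) = (9.551)²/(9.551+7.094) = 174213577321/31786899300 ≈ 5.481 in

Q = 174213577321/31786899300 in ≈ 5.481 in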